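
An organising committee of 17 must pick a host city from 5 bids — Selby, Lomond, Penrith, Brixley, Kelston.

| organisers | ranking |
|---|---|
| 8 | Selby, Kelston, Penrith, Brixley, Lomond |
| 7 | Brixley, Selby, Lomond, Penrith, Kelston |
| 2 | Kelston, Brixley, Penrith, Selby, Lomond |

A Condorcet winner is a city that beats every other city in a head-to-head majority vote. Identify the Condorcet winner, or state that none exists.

none

Head-to-head results (17 organisers):
Selby vs Lomond: Selby, 17–0.
Selby vs Penrith: Selby, 15–2.
Selby vs Brixley: Brixley wins 9–8.
Selby vs Kelston: Selby wins 15–2.
Lomond vs Penrith: Penrith wins 10–7.
Lomond vs Brixley: Brixley wins 17–0.
Lomond vs Kelston: Kelston, 10–7.
Penrith vs Brixley: Brixley wins 9–8.
Penrith vs Kelston: Kelston, 10–7.
Brixley vs Kelston: Kelston, 10–7.
No city is unbeaten: Selby loses to Brixley; Lomond loses to Selby; Penrith loses to Selby; Brixley loses to Kelston; Kelston loses to Selby. In particular Selby → Kelston → Brixley → Selby is a majority cycle — no Condorcet winner exists.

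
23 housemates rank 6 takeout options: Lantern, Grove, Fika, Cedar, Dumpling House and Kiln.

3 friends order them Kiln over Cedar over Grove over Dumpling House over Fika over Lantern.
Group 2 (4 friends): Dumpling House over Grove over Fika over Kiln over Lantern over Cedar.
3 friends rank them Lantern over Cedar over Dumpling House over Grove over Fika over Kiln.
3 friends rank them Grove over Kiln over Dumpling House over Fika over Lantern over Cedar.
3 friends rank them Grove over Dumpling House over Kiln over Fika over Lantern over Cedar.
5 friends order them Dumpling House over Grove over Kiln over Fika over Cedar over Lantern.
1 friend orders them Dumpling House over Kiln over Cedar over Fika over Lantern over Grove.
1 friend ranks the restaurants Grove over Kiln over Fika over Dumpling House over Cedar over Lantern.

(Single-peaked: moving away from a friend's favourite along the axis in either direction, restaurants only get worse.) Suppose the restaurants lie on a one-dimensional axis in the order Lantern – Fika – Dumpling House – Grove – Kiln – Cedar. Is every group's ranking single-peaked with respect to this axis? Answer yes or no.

no

Axis positions: Lantern=1, Fika=2, Dumpling House=3, Grove=4, Kiln=5, Cedar=6.
Group 1 (peak Kiln at position 5): ranking walks positions 5-6-4-3-2-1, expanding outward from the peak — single-peaked.
Group 2 (peak Dumpling House at position 3): ranking walks positions 3-4-2-5-1-6, expanding outward from the peak — single-peaked.
Group 3: ranking walks positions 1-6-3-4-2-5; Cedar is ranked above Fika even though Fika lies between Cedar and the peak Lantern on the axis — preferences dip and rise again. Not single-peaked.
Group 4 (peak Grove at position 4): ranking walks positions 4-5-3-2-1-6, expanding outward from the peak — single-peaked.
Group 5 (peak Grove at position 4): ranking walks positions 4-3-5-2-1-6, expanding outward from the peak — single-peaked.
Group 6 (peak Dumpling House at position 3): ranking walks positions 3-4-5-2-6-1, expanding outward from the peak — single-peaked.
Group 7: ranking walks positions 3-5-6-2-1-4; Kiln is ranked above Grove even though Grove lies between Kiln and the peak Dumpling House on the axis — preferences dip and rise again. Not single-peaked.
Group 8: ranking walks positions 4-5-2-3-6-1; Fika is ranked above Dumpling House even though Dumpling House lies between Fika and the peak Grove on the axis — preferences dip and rise again. Not single-peaked.
Group 3 violates single-peakedness, so the profile is not single-peaked on this axis.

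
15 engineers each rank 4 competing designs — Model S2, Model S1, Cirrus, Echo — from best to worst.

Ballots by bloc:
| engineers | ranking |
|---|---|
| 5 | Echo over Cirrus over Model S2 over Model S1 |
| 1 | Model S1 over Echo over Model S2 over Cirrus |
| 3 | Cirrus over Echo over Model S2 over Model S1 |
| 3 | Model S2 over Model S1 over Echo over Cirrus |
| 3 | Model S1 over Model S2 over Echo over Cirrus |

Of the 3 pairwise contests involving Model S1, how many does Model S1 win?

0

Model S1 against each rival (15 engineers):
Model S1 vs Model S2: Model S2 wins 11–4.
Model S1 vs Cirrus: Model S1 preferred on 1+3+3 = 7 ballots; Cirrus wins 8–7.
Model S1 vs Echo: 1+3+3 = 7 for Model S1, 8 for Echo — Echo by 8–7.
Model S1 beats no one; loses to Model S2, Cirrus, Echo — 0 pairwise wins.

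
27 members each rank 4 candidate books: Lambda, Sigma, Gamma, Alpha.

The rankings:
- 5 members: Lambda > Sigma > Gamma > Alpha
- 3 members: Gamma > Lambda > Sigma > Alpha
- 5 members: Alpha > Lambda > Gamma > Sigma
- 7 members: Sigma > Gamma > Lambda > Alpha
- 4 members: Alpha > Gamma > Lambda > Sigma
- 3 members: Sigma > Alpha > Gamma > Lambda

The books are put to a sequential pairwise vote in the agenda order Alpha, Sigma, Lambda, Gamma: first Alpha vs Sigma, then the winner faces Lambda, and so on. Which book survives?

Round 1: Alpha vs Sigma — 9–18, Sigma advances.
Round 2: Sigma vs Lambda — 10–17, Lambda advances.
Round 3: Lambda vs Gamma — 10–17, Gamma advances.
The agenda winner is Gamma.

Gamma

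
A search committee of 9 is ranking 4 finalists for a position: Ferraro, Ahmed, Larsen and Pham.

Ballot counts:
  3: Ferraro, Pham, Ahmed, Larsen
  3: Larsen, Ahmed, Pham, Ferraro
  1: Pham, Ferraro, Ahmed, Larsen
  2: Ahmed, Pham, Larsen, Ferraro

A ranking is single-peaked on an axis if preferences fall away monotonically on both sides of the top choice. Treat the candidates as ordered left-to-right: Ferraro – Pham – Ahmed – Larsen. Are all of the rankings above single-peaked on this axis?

Axis positions: Ferraro=1, Pham=2, Ahmed=3, Larsen=4.
Group 1 (peak Ferraro at position 1): ranking walks positions 1-2-3-4, expanding outward from the peak — single-peaked.
Group 2 (peak Larsen at position 4): ranking walks positions 4-3-2-1, expanding outward from the peak — single-peaked.
Group 3 (peak Pham at position 2): ranking walks positions 2-1-3-4, expanding outward from the peak — single-peaked.
Group 4 (peak Ahmed at position 3): ranking walks positions 3-2-4-1, expanding outward from the peak — single-peaked.
Every ranking is single-peaked on this axis.

yes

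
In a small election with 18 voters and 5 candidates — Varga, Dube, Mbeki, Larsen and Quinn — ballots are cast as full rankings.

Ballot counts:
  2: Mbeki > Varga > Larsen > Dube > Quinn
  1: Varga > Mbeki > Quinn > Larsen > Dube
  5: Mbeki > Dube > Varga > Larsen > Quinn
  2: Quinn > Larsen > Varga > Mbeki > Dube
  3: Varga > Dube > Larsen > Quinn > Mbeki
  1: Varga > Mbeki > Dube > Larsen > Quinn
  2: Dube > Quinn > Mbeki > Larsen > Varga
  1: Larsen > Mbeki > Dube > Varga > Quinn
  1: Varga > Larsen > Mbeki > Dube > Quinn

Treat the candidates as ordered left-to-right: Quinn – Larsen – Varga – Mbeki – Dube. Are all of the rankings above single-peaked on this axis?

Axis positions: Quinn=1, Larsen=2, Varga=3, Mbeki=4, Dube=5.
Cluster 1 (peak Mbeki at position 4): ranking walks positions 4-3-2-5-1, expanding outward from the peak — single-peaked.
Cluster 2: ranking walks positions 3-4-1-2-5; Quinn is ranked above Larsen even though Larsen lies between Quinn and the peak Varga on the axis — preferences dip and rise again. Not single-peaked.
Cluster 3 (peak Mbeki at position 4): ranking walks positions 4-5-3-2-1, expanding outward from the peak — single-peaked.
Cluster 4 (peak Quinn at position 1): ranking walks positions 1-2-3-4-5, expanding outward from the peak — single-peaked.
Cluster 5: ranking walks positions 3-5-2-1-4; Dube is ranked above Mbeki even though Mbeki lies between Dube and the peak Varga on the axis — preferences dip and rise again. Not single-peaked.
Cluster 6 (peak Varga at position 3): ranking walks positions 3-4-5-2-1, expanding outward from the peak — single-peaked.
Cluster 7: ranking walks positions 5-1-4-2-3; Quinn is ranked above Mbeki even though Mbeki lies between Quinn and the peak Dube on the axis — preferences dip and rise again. Not single-peaked.
Cluster 8: ranking walks positions 2-4-5-3-1; Mbeki is ranked above Varga even though Varga lies between Mbeki and the peak Larsen on the axis — preferences dip and rise again. Not single-peaked.
Cluster 9 (peak Varga at position 3): ranking walks positions 3-2-4-5-1, expanding outward from the peak — single-peaked.
Cluster 2 violates single-peakedness, so the profile is not single-peaked on this axis.

no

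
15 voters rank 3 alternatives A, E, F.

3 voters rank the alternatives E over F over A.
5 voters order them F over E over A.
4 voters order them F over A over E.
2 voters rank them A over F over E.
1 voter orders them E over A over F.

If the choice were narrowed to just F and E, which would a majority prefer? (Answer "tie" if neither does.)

Ballots ranking F above E: 5 + 4 + 2 = 11.
Ballots ranking E above F: 15 − 11 = 4.
F wins the head-to-head 11–4.

F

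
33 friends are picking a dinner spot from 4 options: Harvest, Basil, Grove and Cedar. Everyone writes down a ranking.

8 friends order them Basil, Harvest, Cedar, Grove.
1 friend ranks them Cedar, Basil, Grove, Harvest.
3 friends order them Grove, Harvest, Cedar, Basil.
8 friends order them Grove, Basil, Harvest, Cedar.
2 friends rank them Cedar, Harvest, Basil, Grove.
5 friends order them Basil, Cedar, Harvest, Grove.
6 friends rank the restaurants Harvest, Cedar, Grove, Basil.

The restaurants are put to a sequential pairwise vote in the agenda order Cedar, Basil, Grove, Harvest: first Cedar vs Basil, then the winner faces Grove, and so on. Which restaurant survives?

Round 1: Cedar vs Basil — 12–21, Basil advances.
Round 2: Basil vs Grove — 16–17, Grove advances.
Round 3: Grove vs Harvest — 12–21, Harvest advances.
The agenda winner is Harvest.

Harvest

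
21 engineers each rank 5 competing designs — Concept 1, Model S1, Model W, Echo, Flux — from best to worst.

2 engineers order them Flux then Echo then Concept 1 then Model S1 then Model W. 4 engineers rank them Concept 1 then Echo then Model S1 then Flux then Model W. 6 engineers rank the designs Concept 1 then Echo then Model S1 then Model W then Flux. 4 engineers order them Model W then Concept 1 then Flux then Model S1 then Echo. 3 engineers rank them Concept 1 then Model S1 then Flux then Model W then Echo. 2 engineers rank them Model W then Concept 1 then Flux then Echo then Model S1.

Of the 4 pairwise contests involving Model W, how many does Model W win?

1

Model W against each rival (21 engineers):
Model W vs Concept 1: Concept 1, 15–6.
Model W vs Model S1: Model W preferred on 4+2 = 6 ballots; Model S1 wins 15–6.
Model W vs Echo: Model W preferred on 4+3+2 = 9 ballots; Echo wins 12–9.
Model W vs Flux: 12 to 9, Model W.
Model W beats Flux; loses to Concept 1, Model S1, Echo — 1 pairwise win.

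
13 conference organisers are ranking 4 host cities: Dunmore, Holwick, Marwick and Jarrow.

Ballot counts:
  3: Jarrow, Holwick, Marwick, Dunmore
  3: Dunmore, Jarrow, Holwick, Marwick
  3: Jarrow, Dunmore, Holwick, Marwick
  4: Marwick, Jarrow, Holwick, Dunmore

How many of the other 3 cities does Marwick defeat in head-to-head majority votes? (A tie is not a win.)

Marwick against each rival (13 organisers):
Marwick vs Dunmore: Marwick wins 7–6.
Marwick vs Holwick: 4 to 9, Holwick.
Marwick vs Jarrow: Jarrow wins 9–4.
Marwick beats Dunmore; loses to Holwick, Jarrow — 1 pairwise win.

1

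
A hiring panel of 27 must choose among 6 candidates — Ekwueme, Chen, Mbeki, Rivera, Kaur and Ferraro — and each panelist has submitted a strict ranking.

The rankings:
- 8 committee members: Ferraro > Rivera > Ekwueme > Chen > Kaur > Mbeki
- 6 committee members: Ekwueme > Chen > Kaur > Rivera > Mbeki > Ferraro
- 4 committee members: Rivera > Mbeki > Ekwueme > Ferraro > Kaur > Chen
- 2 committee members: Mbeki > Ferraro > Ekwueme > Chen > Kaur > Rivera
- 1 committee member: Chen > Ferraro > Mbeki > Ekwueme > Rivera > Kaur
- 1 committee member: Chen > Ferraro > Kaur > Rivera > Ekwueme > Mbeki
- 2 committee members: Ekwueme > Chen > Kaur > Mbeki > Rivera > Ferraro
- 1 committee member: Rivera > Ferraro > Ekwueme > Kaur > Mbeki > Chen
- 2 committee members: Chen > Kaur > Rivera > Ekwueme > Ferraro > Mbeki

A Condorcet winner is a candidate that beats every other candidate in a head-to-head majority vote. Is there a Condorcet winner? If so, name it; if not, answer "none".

Pairwise majorities:
Ekwueme vs Chen: Ekwueme, 23–4.
Ekwueme vs Mbeki: Ekwueme, 20–7.
Ekwueme vs Rivera: Rivera, 16–11.
Ekwueme vs Kaur: Ekwueme wins 24–3.
Ekwueme–Ferraro: Ekwueme 14–13.
Chen vs Mbeki: Chen, 20–7.
Chen–Rivera: Chen 14–13.
Chen–Kaur: Chen 22–5.
Chen–Ferraro: Ferraro 15–12.
Mbeki vs Rivera: Rivera, 22–5.
Mbeki vs Kaur: Kaur, 20–7.
Mbeki vs Ferraro: Mbeki, 14–13.
Rivera vs Kaur: Rivera wins 14–13.
Rivera vs Ferraro: Rivera wins 15–12.
Kaur–Ferraro: Ferraro 17–10.
Each candidate drops at least one matchup (Ekwueme loses to Rivera; Chen loses to Ekwueme; Mbeki loses to Ekwueme; Rivera loses to Chen; Kaur loses to Ekwueme; Ferraro loses to Ekwueme); the cycle Ekwueme > Chen > Rivera > Ekwueme rules out a Condorcet winner.

none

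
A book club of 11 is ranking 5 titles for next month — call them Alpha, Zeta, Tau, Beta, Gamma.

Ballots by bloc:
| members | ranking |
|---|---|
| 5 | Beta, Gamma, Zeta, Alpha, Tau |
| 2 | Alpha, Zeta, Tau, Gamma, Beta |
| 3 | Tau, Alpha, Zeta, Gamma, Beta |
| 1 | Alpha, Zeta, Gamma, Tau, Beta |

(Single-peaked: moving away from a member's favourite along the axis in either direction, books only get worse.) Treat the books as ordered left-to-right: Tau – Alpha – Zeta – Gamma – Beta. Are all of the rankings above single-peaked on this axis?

Axis positions: Tau=1, Alpha=2, Zeta=3, Gamma=4, Beta=5.
Bloc 1 (peak Beta at position 5): ranking walks positions 5-4-3-2-1, expanding outward from the peak — single-peaked.
Bloc 2 (peak Alpha at position 2): ranking walks positions 2-3-1-4-5, expanding outward from the peak — single-peaked.
Bloc 3 (peak Tau at position 1): ranking walks positions 1-2-3-4-5, expanding outward from the peak — single-peaked.
Bloc 4 (peak Alpha at position 2): ranking walks positions 2-3-4-1-5, expanding outward from the peak — single-peaked.
Every ranking is single-peaked on this axis.

yes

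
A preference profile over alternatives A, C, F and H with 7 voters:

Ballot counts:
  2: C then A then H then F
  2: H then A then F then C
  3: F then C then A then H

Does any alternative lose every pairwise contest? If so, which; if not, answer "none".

Pairwise majorities:
A vs C: C wins 5–2.
A vs F: A, 4–3.
A vs H: 5 to 2, A.
C vs F: 2 for C, 5 for F — F by 5–2.
C vs H: 5 to 2, C.
F vs H: 3 to 4, H.
Each alternative has at least one pairwise win (A beats F; C beats A; F beats C; H beats F) — no Condorcet loser.

none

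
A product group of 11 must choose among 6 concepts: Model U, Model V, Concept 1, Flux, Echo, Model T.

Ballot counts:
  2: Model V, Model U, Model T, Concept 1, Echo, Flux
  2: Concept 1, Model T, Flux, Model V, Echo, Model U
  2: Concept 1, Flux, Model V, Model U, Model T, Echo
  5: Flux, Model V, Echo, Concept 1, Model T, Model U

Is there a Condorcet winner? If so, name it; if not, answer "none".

Head-to-head results (11 engineers):
Model U vs Model V: 0 to 11, Model V.
Model U vs Concept 1: Model U is ranked higher on 2 ballots, Concept 1 on 9. Concept 1 wins 9–2.
Model U vs Flux: 2 for Model U, 9 for Flux — Flux by 9–2.
Model U vs Echo: 4 to 7, Echo.
Model U vs Model T: 2+2 = 4 for Model U, 7 for Model T — Model T by 7–4.
Model V vs Concept 1: Model V preferred on 2+5 = 7 ballots; Model V wins 7–4.
Model V vs Flux: Model V preferred on 2 ballots; Flux wins 9–2.
Model V vs Echo: Model V preferred on 2+2+2+5 = 11 ballots; Model V wins 11–0.
Model V vs Model T: Model V is ranked higher on 2+2+5 = 9 ballots, Model T on 2. Model V wins 9–2.
Concept 1 vs Flux: 6 to 5, Concept 1.
Concept 1 vs Echo: 2+2+2 = 6 for Concept 1, 5 for Echo — Concept 1 by 6–5.
Concept 1 vs Model T: Concept 1 preferred on 2+2+5 = 9 ballots; Concept 1 wins 9–2.
Flux vs Echo: Flux is ranked higher on 2+2+5 = 9 ballots, Echo on 2. Flux wins 9–2.
Flux vs Model T: Flux preferred on 2+5 = 7 ballots; Flux wins 7–4.
Echo vs Model T: 5 for Echo, 6 for Model T — Model T by 6–5.
Every design loses at least once (Model U loses to Model V; Model V loses to Flux; Concept 1 loses to Model V; Flux loses to Concept 1; Echo loses to Model V; Model T loses to Model V). The majority relation contains the cycle Model V → Concept 1 → Flux → Model V, so there is no Condorcet winner.

none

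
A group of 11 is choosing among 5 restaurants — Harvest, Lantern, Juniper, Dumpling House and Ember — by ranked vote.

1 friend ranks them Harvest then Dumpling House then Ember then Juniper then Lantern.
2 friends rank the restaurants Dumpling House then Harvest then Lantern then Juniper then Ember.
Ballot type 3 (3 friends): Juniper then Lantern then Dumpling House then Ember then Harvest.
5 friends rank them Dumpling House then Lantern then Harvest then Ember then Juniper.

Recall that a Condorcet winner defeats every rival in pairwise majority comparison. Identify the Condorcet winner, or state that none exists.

Dumpling House

Pairwise majorities:
Harvest vs Lantern: Harvest preferred on 1+2 = 3 ballots; Lantern wins 8–3.
Harvest vs Juniper: 1+2+5 = 8 for Harvest, 3 for Juniper — Harvest by 8–3.
Harvest vs Dumpling House: 1 for Harvest, 10 for Dumpling House — Dumpling House by 10–1.
Harvest vs Ember: 1+2+5 = 8 for Harvest, 3 for Ember — Harvest by 8–3.
Lantern vs Juniper: 7 to 4, Lantern.
Lantern vs Dumpling House: 3 for Lantern, 8 for Dumpling House — Dumpling House by 8–3.
Lantern vs Ember: 2+3+5 = 10 for Lantern, 1 for Ember — Lantern by 10–1.
Juniper vs Dumpling House: 3 for Juniper, 8 for Dumpling House — Dumpling House by 8–3.
Juniper vs Ember: 5 to 6, Ember.
Dumpling House vs Ember: 11 to 0, Dumpling House.
Dumpling House beats each of Harvest, Lantern, Juniper, Ember — Dumpling House is the Condorcet winner.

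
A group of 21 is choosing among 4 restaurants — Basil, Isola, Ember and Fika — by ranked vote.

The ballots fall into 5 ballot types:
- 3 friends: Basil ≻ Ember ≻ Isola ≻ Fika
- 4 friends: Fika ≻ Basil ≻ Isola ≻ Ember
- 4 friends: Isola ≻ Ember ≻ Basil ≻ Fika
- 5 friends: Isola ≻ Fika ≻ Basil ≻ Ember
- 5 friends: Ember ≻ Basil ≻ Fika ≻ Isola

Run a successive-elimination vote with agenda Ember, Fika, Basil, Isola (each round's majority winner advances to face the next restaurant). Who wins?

Round 1: Ember vs Fika — 12–9, Ember advances.
Round 2: Ember vs Basil — 9–12, Basil advances.
Round 3: Basil vs Isola — 12–9, Basil advances.
Basil survives the agenda.

Basil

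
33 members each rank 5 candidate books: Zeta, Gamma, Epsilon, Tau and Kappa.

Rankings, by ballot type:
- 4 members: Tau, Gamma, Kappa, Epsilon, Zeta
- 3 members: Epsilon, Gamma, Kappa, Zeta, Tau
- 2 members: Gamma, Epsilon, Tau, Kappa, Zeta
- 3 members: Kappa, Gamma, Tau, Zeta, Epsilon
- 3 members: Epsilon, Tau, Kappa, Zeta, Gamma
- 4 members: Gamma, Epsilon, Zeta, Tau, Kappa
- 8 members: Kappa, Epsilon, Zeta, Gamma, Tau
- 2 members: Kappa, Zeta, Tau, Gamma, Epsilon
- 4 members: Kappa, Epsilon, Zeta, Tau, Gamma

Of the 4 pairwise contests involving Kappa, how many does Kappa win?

Kappa against each rival (33 members):
Kappa vs Zeta: Kappa wins 29–4.
Kappa vs Gamma: 20 to 13, Kappa.
Kappa vs Epsilon: Kappa is ranked higher on 4+3+8+2+4 = 21 ballots, Epsilon on 12. Kappa wins 21–12.
Kappa–Tau: Kappa 20–13.
Kappa beats Zeta, Gamma, Epsilon, Tau — 4 pairwise wins.

4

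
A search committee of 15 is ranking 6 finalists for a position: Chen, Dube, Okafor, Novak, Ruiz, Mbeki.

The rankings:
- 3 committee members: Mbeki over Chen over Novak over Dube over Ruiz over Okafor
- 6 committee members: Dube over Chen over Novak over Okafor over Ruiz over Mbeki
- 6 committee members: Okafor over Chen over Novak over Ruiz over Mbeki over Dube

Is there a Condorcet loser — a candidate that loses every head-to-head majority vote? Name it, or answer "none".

none

Head-to-head results (15 committee members):
Chen–Dube: Chen 9–6.
Chen vs Okafor: Chen wins 9–6.
Chen vs Novak: 3+6+6 = 15 for Chen, 0 for Novak — Chen by 15–0.
Chen–Ruiz: Chen 15–0.
Chen vs Mbeki: Chen, 12–3.
Dube vs Okafor: Dube preferred on 3+6 = 9 ballots; Dube wins 9–6.
Dube vs Novak: 6 for Dube, 9 for Novak — Novak by 9–6.
Dube vs Ruiz: Dube, 9–6.
Dube vs Mbeki: Mbeki wins 9–6.
Okafor vs Novak: Novak wins 9–6.
Okafor vs Ruiz: Okafor preferred on 6+6 = 12 ballots; Okafor wins 12–3.
Okafor vs Mbeki: 12 to 3, Okafor.
Novak vs Ruiz: Novak, 15–0.
Novak vs Mbeki: Novak wins 12–3.
Ruiz vs Mbeki: Ruiz preferred on 6+6 = 12 ballots; Ruiz wins 12–3.
Each candidate has at least one pairwise win (Chen beats Dube; Dube beats Okafor; Okafor beats Ruiz; Novak beats Dube; Ruiz beats Mbeki; Mbeki beats Dube) — no Condorcet loser.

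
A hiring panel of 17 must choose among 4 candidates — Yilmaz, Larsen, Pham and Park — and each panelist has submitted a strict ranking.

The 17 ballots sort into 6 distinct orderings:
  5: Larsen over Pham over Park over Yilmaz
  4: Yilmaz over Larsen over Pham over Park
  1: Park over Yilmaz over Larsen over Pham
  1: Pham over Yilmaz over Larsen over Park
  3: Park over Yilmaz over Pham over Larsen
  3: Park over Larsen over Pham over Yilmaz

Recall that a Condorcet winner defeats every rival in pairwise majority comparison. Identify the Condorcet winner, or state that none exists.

none

Pairwise majorities:
Yilmaz vs Larsen: Yilmaz wins 9–8.
Yilmaz vs Pham: Pham, 9–8.
Yilmaz vs Park: Park, 12–5.
Larsen vs Pham: Larsen wins 13–4.
Larsen vs Park: Larsen wins 10–7.
Pham–Park: Pham 10–7.
Every candidate loses at least once (Yilmaz loses to Pham; Larsen loses to Yilmaz; Pham loses to Larsen; Park loses to Larsen). The majority relation contains the cycle Yilmaz → Larsen → Pham → Yilmaz, so there is no Condorcet winner.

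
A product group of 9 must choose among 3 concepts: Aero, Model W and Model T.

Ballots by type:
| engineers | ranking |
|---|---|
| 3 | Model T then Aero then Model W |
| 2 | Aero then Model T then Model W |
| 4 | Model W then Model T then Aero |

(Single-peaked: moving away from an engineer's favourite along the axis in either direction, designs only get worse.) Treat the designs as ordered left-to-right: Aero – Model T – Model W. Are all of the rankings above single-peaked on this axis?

Axis positions: Aero=1, Model T=2, Model W=3.
Type 1 (peak Model T at position 2): ranking walks positions 2-1-3, expanding outward from the peak — single-peaked.
Type 2 (peak Aero at position 1): ranking walks positions 1-2-3, expanding outward from the peak — single-peaked.
Type 3 (peak Model W at position 3): ranking walks positions 3-2-1, expanding outward from the peak — single-peaked.
Every ranking is single-peaked on this axis.

yes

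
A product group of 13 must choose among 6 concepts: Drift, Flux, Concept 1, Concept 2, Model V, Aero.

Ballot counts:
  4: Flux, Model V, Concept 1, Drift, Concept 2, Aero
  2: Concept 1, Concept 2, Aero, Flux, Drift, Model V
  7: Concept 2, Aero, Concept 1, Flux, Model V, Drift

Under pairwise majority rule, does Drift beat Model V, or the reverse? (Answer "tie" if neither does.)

Ballots ranking Drift above Model V: 2.
Ballots ranking Model V above Drift: 13 − 2 = 11.
Model V wins the head-to-head 11–2.

Model V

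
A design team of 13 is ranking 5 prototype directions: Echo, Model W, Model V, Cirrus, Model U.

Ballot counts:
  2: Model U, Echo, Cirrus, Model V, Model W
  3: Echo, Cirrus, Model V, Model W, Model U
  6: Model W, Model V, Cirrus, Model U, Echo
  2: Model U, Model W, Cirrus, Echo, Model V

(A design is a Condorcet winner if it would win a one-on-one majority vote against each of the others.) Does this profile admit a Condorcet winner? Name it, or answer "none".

Model W

Head-to-head results (13 engineers):
Echo vs Model W: Model W, 8–5.
Echo vs Model V: Echo is ranked higher on 2+3+2 = 7 ballots, Model V on 6. Echo wins 7–6.
Echo–Cirrus: Cirrus 8–5.
Echo vs Model U: 3 to 10, Model U.
Model W vs Model V: Model W preferred on 6+2 = 8 ballots; Model W wins 8–5.
Model W–Cirrus: Model W 8–5.
Model W–Model U: Model W 9–4.
Model V vs Cirrus: Model V is ranked higher on 6 ballots, Cirrus on 7. Cirrus wins 7–6.
Model V–Model U: Model V 9–4.
Cirrus vs Model U: Cirrus wins 9–4.
Model W beats each of Echo, Model V, Cirrus, Model U — Model W is the Condorcet winner.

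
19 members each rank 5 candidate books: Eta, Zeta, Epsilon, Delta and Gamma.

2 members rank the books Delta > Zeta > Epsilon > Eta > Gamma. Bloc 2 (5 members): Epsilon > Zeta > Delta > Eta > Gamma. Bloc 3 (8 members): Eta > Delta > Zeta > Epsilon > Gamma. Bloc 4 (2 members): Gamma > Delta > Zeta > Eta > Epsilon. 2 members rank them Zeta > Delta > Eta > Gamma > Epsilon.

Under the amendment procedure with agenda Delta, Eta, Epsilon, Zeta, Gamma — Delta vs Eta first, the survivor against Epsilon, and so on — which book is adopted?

Round 1: Delta vs Eta — 11–8, Delta advances.
Round 2: Delta vs Epsilon — 14–5, Delta advances.
Round 3: Delta vs Zeta — 12–7, Delta advances.
Round 4: Delta vs Gamma — 17–2, Delta advances.
Delta survives the agenda.

Delta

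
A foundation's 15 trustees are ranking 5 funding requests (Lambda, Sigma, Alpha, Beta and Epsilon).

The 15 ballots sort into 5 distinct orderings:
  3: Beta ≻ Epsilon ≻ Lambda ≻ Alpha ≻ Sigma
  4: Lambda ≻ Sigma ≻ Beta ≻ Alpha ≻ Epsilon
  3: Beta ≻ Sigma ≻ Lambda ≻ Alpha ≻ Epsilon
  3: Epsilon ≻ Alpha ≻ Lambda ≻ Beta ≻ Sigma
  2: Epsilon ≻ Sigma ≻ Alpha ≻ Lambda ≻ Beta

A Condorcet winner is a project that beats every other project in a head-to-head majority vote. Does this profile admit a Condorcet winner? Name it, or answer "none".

Check each pair by majority over 15 ballots:
Lambda vs Sigma: 10 to 5, Lambda.
Lambda vs Alpha: Lambda preferred on 3+4+3 = 10 ballots; Lambda wins 10–5.
Lambda vs Beta: 4+3+2 = 9 for Lambda, 6 for Beta — Lambda by 9–6.
Lambda vs Epsilon: 7 to 8, Epsilon.
Sigma vs Alpha: Sigma preferred on 4+3+2 = 9 ballots; Sigma wins 9–6.
Sigma vs Beta: 6 to 9, Beta.
Sigma vs Epsilon: Sigma preferred on 4+3 = 7 ballots; Epsilon wins 8–7.
Alpha vs Beta: Alpha is ranked higher on 3+2 = 5 ballots, Beta on 10. Beta wins 10–5.
Alpha vs Epsilon: 7 to 8, Epsilon.
Beta vs Epsilon: Beta preferred on 3+4+3 = 10 ballots; Beta wins 10–5.
Every project loses at least once (Lambda loses to Epsilon; Sigma loses to Lambda; Alpha loses to Lambda; Beta loses to Lambda; Epsilon loses to Beta). The majority relation contains the cycle Lambda > Beta > Epsilon > Lambda, so there is no Condorcet winner.

none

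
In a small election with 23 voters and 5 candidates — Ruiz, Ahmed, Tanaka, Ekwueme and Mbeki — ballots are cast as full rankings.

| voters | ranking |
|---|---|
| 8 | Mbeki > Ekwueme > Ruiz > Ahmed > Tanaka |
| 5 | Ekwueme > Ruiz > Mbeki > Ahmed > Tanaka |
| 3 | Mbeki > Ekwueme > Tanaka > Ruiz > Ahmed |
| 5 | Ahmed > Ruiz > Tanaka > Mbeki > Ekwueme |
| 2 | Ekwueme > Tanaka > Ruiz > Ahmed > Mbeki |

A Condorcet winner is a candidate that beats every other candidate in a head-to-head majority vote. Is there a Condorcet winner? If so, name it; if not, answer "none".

Head-to-head results (23 voters):
Ruiz vs Ahmed: 18 to 5, Ruiz.
Ruiz vs Tanaka: 18 to 5, Ruiz.
Ruiz vs Ekwueme: Ruiz preferred on 5 ballots; Ekwueme wins 18–5.
Ruiz vs Mbeki: Ruiz is ranked higher on 5+5+2 = 12 ballots, Mbeki on 11. Ruiz wins 12–11.
Ahmed vs Tanaka: Ahmed preferred on 8+5+5 = 18 ballots; Ahmed wins 18–5.
Ahmed vs Ekwueme: 5 to 18, Ekwueme.
Ahmed vs Mbeki: Ahmed is ranked higher on 5+2 = 7 ballots, Mbeki on 16. Mbeki wins 16–7.
Tanaka vs Ekwueme: 5 for Tanaka, 18 for Ekwueme — Ekwueme by 18–5.
Tanaka vs Mbeki: Tanaka preferred on 5+2 = 7 ballots; Mbeki wins 16–7.
Ekwueme vs Mbeki: 7 to 16, Mbeki.
Every candidate loses at least once (Ruiz loses to Ekwueme; Ahmed loses to Ruiz; Tanaka loses to Ruiz; Ekwueme loses to Mbeki; Mbeki loses to Ruiz). The majority relation contains the cycle Ruiz > Mbeki > Ekwueme > Ruiz, so there is no Condorcet winner.

none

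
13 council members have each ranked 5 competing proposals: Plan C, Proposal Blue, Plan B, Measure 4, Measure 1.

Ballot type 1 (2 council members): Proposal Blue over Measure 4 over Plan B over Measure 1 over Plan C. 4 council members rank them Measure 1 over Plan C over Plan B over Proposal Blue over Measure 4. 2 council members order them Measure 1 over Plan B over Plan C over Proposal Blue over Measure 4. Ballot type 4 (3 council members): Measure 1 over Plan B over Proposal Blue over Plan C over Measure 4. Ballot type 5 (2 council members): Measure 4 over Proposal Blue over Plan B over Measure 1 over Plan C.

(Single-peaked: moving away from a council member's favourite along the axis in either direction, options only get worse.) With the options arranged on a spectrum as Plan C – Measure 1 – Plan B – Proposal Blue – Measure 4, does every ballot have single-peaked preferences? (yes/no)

yes

Axis positions: Plan C=1, Measure 1=2, Plan B=3, Proposal Blue=4, Measure 4=5.
Ballot type 1 (peak Proposal Blue at position 4): ranking walks positions 4-5-3-2-1, expanding outward from the peak — single-peaked.
Ballot type 2 (peak Measure 1 at position 2): ranking walks positions 2-1-3-4-5, expanding outward from the peak — single-peaked.
Ballot type 3 (peak Measure 1 at position 2): ranking walks positions 2-3-1-4-5, expanding outward from the peak — single-peaked.
Ballot type 4 (peak Measure 1 at position 2): ranking walks positions 2-3-4-1-5, expanding outward from the peak — single-peaked.
Ballot type 5 (peak Measure 4 at position 5): ranking walks positions 5-4-3-2-1, expanding outward from the peak — single-peaked.
Every ranking is single-peaked on this axis.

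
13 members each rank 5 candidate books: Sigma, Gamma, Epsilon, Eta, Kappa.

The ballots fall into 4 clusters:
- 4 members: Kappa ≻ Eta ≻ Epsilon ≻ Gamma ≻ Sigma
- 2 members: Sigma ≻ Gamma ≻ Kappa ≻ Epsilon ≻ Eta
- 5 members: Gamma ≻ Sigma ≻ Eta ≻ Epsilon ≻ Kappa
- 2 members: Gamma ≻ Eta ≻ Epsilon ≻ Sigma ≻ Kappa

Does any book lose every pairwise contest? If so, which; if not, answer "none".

Pairwise majorities:
Sigma vs Gamma: Gamma, 11–2.
Sigma vs Epsilon: Sigma, 7–6.
Sigma vs Eta: Sigma, 7–6.
Sigma vs Kappa: Sigma, 9–4.
Gamma vs Epsilon: 9 to 4, Gamma.
Gamma–Eta: Gamma 9–4.
Gamma vs Kappa: Gamma is ranked higher on 2+5+2 = 9 ballots, Kappa on 4. Gamma wins 9–4.
Epsilon vs Eta: Eta wins 11–2.
Epsilon vs Kappa: 5+2 = 7 for Epsilon, 6 for Kappa — Epsilon by 7–6.
Eta vs Kappa: Eta preferred on 5+2 = 7 ballots; Eta wins 7–6.
Only Kappa has no wins; Kappa is the Condorcet loser.

Kappa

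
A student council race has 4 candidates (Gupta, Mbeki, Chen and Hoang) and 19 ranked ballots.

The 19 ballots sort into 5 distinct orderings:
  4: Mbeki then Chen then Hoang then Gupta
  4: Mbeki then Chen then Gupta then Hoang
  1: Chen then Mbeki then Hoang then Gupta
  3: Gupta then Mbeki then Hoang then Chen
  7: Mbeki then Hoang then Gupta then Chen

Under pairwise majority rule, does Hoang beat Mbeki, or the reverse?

No ballot ranks Hoang above Mbeki: 0.
Ballots ranking Mbeki above Hoang: 19 − 0 = 19.
Mbeki wins the head-to-head 19–0.

Mbeki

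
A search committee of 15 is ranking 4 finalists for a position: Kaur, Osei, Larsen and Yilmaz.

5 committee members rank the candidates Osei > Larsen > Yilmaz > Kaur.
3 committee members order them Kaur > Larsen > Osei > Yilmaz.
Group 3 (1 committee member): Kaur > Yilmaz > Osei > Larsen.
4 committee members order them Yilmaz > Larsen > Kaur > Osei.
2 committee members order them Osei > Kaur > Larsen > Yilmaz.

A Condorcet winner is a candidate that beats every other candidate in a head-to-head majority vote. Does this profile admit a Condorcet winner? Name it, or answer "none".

none

Head-to-head results (15 committee members):
Kaur–Osei: Kaur 8–7.
Kaur vs Larsen: Larsen wins 9–6.
Kaur vs Yilmaz: Yilmaz wins 9–6.
Osei vs Larsen: Osei wins 8–7.
Osei vs Yilmaz: Osei, 10–5.
Larsen–Yilmaz: Larsen 10–5.
No candidate is unbeaten: Kaur loses to Larsen; Osei loses to Kaur; Larsen loses to Osei; Yilmaz loses to Osei. In particular Kaur → Osei → Larsen → Kaur is a majority cycle — no Condorcet winner exists.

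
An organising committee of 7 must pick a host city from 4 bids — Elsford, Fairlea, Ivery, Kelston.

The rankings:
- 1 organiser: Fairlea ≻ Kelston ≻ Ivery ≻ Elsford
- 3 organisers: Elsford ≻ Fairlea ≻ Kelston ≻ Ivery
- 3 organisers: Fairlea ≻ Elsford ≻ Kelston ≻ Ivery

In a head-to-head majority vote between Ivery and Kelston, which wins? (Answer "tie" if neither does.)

No ballot ranks Ivery above Kelston: 0.
Ballots ranking Kelston above Ivery: 7 − 0 = 7.
Kelston wins the head-to-head 7–0.

Kelston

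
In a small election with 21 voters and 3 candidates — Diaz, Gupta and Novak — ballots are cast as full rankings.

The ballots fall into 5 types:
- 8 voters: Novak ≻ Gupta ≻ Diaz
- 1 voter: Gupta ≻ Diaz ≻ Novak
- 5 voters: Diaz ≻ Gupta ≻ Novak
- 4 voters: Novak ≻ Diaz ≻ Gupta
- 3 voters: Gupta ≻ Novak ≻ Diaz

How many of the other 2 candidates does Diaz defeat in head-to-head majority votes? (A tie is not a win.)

Diaz against each rival (21 voters):
Diaz–Gupta: Gupta 12–9.
Diaz vs Novak: 6 to 15, Novak.
Diaz beats no one; loses to Gupta, Novak — 0 pairwise wins.

0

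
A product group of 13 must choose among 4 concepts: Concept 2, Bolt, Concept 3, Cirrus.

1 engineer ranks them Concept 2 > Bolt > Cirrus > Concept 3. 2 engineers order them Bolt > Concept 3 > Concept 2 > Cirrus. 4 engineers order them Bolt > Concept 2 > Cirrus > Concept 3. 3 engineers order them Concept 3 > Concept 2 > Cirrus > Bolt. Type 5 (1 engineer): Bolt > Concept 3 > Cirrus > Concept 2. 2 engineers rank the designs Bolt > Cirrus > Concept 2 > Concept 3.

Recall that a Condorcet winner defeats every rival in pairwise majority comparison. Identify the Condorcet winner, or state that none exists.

Head-to-head results (13 engineers):
Concept 2–Bolt: Bolt 9–4.
Concept 2–Concept 3: Concept 2 7–6.
Concept 2–Cirrus: Concept 2 10–3.
Bolt–Concept 3: Bolt 10–3.
Bolt vs Cirrus: Bolt, 10–3.
Concept 3 vs Cirrus: Cirrus, 7–6.
Bolt defeats every rival head-to-head and is the Condorcet winner.

Bolt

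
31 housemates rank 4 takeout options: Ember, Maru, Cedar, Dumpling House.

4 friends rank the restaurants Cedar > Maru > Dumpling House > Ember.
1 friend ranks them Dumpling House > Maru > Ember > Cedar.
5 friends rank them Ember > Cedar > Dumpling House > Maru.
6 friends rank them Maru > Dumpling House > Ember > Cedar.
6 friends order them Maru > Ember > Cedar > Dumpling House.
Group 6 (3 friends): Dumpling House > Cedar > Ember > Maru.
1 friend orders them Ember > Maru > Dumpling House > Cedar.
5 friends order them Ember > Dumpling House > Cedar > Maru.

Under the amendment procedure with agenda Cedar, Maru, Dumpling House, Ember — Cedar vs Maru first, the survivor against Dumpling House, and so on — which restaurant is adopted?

Round 1: Cedar vs Maru — 17–14, Cedar advances.
Round 2: Cedar vs Dumpling House — 15–16, Dumpling House advances.
Round 3: Dumpling House vs Ember — 14–17, Ember advances.
The agenda winner is Ember.

Ember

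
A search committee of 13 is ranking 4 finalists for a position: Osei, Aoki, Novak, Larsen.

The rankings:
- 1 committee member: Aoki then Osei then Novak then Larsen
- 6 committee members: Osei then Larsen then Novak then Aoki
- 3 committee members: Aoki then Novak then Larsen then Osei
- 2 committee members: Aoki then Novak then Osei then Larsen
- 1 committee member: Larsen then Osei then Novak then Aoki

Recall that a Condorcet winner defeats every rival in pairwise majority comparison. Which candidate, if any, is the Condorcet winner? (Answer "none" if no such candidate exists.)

Osei

Pairwise majorities:
Osei vs Aoki: Osei, 7–6.
Osei vs Novak: Osei wins 8–5.
Osei vs Larsen: Osei, 9–4.
Aoki vs Novak: Aoki is ranked higher on 1+3+2 = 6 ballots, Novak on 7. Novak wins 7–6.
Aoki–Larsen: Larsen 7–6.
Novak vs Larsen: Larsen wins 7–6.
Osei wins every pairwise contest, so Osei is the Condorcet winner.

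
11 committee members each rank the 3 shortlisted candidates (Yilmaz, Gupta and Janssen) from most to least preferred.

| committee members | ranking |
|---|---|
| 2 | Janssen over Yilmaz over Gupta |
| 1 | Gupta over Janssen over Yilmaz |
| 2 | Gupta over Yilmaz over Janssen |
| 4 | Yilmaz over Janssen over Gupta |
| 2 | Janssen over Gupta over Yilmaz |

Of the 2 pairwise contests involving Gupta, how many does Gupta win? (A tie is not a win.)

0

Gupta against each rival (11 committee members):
Gupta vs Yilmaz: 5 to 6, Yilmaz.
Gupta vs Janssen: Gupta preferred on 1+2 = 3 ballots; Janssen wins 8–3.
Gupta beats no one; loses to Yilmaz, Janssen — 0 pairwise wins.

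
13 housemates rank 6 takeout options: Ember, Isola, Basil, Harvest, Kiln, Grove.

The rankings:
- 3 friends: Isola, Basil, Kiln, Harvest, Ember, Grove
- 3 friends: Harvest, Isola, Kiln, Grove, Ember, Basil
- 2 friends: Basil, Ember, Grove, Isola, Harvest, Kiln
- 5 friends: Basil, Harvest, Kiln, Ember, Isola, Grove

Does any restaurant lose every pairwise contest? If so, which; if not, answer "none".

Grove

Head-to-head results (13 friends):
Ember vs Isola: Ember, 7–6.
Ember vs Basil: 3 for Ember, 10 for Basil — Basil by 10–3.
Ember vs Harvest: 2 to 11, Harvest.
Ember vs Kiln: Ember preferred on 2 ballots; Kiln wins 11–2.
Ember–Grove: Ember 10–3.
Isola–Basil: Basil 7–6.
Isola–Harvest: Harvest 8–5.
Isola vs Kiln: 3+3+2 = 8 for Isola, 5 for Kiln — Isola by 8–5.
Isola–Grove: Isola 11–2.
Basil vs Harvest: Basil is ranked higher on 3+2+5 = 10 ballots, Harvest on 3. Basil wins 10–3.
Basil vs Kiln: Basil preferred on 3+2+5 = 10 ballots; Basil wins 10–3.
Basil vs Grove: 3+2+5 = 10 for Basil, 3 for Grove — Basil by 10–3.
Harvest vs Kiln: Harvest wins 10–3.
Harvest vs Grove: Harvest, 11–2.
Kiln vs Grove: 3+3+5 = 11 for Kiln, 2 for Grove — Kiln by 11–2.
Grove loses to every other restaurant — it is the Condorcet loser.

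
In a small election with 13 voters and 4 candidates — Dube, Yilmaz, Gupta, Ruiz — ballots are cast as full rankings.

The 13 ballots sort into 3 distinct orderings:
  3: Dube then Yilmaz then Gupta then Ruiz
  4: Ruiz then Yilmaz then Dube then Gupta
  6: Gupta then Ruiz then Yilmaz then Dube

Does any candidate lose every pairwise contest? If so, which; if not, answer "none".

Pairwise majorities:
Dube vs Yilmaz: Yilmaz wins 10–3.
Dube vs Gupta: 3+4 = 7 for Dube, 6 for Gupta — Dube by 7–6.
Dube vs Ruiz: Ruiz, 10–3.
Yilmaz vs Gupta: Yilmaz wins 7–6.
Yilmaz vs Ruiz: Yilmaz preferred on 3 ballots; Ruiz wins 10–3.
Gupta–Ruiz: Gupta 9–4.
No candidate is winless: Dube beats Gupta; Yilmaz beats Dube; Gupta beats Ruiz; Ruiz beats Dube. There is no Condorcet loser.

none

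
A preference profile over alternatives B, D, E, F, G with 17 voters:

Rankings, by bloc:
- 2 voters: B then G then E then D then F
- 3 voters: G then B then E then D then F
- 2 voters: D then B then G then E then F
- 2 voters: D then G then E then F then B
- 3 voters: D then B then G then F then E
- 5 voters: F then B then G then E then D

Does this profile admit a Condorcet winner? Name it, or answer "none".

B

Head-to-head results (17 voters):
B–D: B 10–7.
B–E: B 15–2.
B vs F: B, 10–7.
B vs G: B, 12–5.
D vs E: E wins 10–7.
D vs F: D, 12–5.
D vs G: G, 10–7.
E vs F: E, 9–8.
E–G: G 17–0.
F vs G: G, 12–5.
B beats each of D, E, F, G — B is the Condorcet winner.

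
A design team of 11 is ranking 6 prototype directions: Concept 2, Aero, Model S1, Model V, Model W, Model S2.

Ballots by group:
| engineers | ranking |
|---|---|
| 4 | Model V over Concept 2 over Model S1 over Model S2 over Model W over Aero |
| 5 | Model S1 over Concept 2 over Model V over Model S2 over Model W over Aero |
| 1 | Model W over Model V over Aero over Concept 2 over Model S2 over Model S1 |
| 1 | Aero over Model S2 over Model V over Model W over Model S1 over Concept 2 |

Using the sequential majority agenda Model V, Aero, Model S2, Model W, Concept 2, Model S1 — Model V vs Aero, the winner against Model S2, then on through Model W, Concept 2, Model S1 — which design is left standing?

Model V

Round 1: Model V vs Aero — 10–1, Model V advances.
Round 2: Model V vs Model S2 — 10–1, Model V advances.
Round 3: Model V vs Model W — 10–1, Model V advances.
Round 4: Model V vs Concept 2 — 6–5, Model V advances.
Round 5: Model V vs Model S1 — 6–5, Model V advances.
Model V survives the agenda.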